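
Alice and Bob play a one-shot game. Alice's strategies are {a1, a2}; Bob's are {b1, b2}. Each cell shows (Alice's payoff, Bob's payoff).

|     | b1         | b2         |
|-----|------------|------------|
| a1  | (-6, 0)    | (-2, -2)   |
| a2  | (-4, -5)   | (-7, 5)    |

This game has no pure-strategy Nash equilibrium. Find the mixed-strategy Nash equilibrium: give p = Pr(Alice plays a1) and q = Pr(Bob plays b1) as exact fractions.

p = 5/6, q = 5/7

In a mixed NE each player is indifferent between their pure strategies, so the opponent's mix sets the indifference.
Bob indifferent between b1 and b2: p·0 + (1−p)·(-5) = p·(-2) + (1−p)·5 ⟹ (-5) + 5p = 5 + (-7)p ⟹ p = 5/6.
Alice indifferent between a1 and a2: q·(-6) + (1−q)·(-2) = q·(-4) + (1−q)·(-7) ⟹ (-2) + (-4)q = (-7) + 3q ⟹ q = 5/7.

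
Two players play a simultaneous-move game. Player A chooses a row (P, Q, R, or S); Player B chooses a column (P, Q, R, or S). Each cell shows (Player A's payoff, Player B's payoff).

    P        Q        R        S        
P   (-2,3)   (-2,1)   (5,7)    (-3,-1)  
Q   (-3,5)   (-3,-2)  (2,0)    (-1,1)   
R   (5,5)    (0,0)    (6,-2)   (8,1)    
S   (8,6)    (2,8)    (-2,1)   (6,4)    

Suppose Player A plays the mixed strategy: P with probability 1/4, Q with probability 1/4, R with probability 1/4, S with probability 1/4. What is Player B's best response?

Player B's best reply maximizes expected payoff against the mix.
P: (1/4)·3 + (1/4)·5 + (1/4)·5 + (1/4)·6 = 19/4
Q: (1/4)·1 + (1/4)·(-2) + (1/4)·0 + (1/4)·8 = 7/4
R: (1/4)·7 + (1/4)·0 + (1/4)·(-2) + (1/4)·1 = 3/2
S: (1/4)·(-1) + (1/4)·1 + (1/4)·1 + (1/4)·4 = 5/4
Highest expected payoff is 19/4, from P.

P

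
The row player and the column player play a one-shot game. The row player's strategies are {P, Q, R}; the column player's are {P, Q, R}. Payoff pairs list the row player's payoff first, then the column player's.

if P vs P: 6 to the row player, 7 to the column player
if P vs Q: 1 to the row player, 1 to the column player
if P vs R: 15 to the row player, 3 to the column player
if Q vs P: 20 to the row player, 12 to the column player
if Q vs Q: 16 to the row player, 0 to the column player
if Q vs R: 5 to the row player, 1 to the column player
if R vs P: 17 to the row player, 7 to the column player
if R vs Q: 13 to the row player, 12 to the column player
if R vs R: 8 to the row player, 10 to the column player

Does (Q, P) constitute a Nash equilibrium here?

Holding the column player at P: the row player gets 20 from Q, versus 6 from P, 17 from R. No profitable deviation for the row player.
Holding the row player at Q: the column player gets 12 from P, versus 0 from Q, 1 from R. No profitable deviation for the column player either.

Yes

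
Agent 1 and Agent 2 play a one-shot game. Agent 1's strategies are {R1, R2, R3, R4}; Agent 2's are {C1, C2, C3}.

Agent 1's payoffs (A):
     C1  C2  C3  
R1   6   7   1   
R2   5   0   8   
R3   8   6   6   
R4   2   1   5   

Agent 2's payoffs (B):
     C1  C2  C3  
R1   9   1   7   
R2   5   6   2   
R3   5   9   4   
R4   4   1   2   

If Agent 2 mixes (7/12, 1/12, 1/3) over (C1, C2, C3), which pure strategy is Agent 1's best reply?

Compute Agent 1's expected payoff from each pure strategy against the given mix.
R1: (7/12)·6 + (1/12)·7 + (1/3)·1 = 53/12
R2: (7/12)·5 + (1/12)·0 + (1/3)·8 = 67/12
R3: (7/12)·8 + (1/12)·6 + (1/3)·6 = 43/6
R4: (7/12)·2 + (1/12)·1 + (1/3)·5 = 35/12
Highest expected payoff is 43/6, from R3.

R3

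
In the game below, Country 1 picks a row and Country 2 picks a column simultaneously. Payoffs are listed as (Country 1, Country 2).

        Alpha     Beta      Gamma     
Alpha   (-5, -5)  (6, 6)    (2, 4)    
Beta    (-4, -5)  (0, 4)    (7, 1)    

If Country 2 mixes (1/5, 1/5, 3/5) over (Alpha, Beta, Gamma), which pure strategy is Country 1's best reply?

Beta

Compute Country 1's expected payoff from each pure strategy against the given mix.
Alpha: (1/5)·(-5) + (1/5)·6 + (3/5)·2 = 7/5
Beta: (1/5)·(-4) + (1/5)·0 + (3/5)·7 = 17/5
Highest expected payoff is 17/5, from Beta.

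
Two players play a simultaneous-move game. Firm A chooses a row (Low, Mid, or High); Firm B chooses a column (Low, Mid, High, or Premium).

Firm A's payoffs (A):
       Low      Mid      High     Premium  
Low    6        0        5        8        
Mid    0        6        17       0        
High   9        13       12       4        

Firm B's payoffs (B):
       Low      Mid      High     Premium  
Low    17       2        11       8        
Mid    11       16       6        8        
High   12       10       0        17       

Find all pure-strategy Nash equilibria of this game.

Find each player's best response to every opponent strategy; NE are the intersections.
Firm A's best responses — vs Low: High (payoff 9); vs Mid: High (payoff 13); vs High: Mid (payoff 17); vs Premium: Low (payoff 8).
Firm B's best responses — vs Low: Low (payoff 17); vs Mid: Mid (payoff 16); vs High: Premium (payoff 17).
No cell has both players best-responding. For instance, Firm A's best reply to Mid is High, but against High Firm B prefers Premium over Mid.

There is no pure-strategy Nash equilibrium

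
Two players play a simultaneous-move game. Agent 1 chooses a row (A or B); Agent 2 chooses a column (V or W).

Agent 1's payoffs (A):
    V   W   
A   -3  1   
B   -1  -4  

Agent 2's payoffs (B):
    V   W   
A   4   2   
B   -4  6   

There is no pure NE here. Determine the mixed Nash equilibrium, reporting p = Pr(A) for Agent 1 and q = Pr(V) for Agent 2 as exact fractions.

p = 5/6, q = 5/7

In a mixed NE each player is indifferent between their pure strategies, so the opponent's mix sets the indifference.
Agent 2 indifferent between V and W: p·4 + (1−p)·(-4) = p·2 + (1−p)·6 ⟹ (-4) + 8p = 6 + (-4)p ⟹ p = 5/6.
Agent 1 indifferent between A and B: q·(-3) + (1−q)·1 = q·(-1) + (1−q)·(-4) ⟹ 1 + (-4)q = (-4) + 3q ⟹ q = 5/7.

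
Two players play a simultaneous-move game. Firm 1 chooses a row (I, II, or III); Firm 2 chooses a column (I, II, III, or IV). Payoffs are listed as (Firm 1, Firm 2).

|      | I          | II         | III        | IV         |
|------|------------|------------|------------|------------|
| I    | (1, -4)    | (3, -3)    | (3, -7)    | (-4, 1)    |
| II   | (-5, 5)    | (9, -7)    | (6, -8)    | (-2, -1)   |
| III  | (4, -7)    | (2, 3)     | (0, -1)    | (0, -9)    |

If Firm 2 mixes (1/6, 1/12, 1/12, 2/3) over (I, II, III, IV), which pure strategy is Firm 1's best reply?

Compute Firm 1's expected payoff from each pure strategy against the given mix.
I: (1/6)·1 + (1/12)·3 + (1/12)·3 + (2/3)·(-4) = -2
II: (1/6)·(-5) + (1/12)·9 + (1/12)·6 + (2/3)·(-2) = -11/12
III: (1/6)·4 + (1/12)·2 + (1/12)·0 + (2/3)·0 = 5/6
Highest expected payoff is 5/6, from III.

III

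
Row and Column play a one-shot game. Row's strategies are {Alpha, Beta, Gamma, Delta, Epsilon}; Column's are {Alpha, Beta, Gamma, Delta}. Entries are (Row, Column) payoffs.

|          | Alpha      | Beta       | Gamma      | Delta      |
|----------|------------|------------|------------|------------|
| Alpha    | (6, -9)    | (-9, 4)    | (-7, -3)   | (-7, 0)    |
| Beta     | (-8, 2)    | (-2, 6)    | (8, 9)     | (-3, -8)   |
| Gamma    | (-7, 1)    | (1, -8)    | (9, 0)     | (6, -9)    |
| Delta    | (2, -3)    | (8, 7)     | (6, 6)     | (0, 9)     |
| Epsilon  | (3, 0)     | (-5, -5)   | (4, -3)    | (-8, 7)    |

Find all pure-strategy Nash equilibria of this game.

Find each player's best response to every opponent strategy; NE are the intersections.
Row's best responses — vs Alpha: Alpha (payoff 6); vs Beta: Delta (payoff 8); vs Gamma: Gamma (payoff 9); vs Delta: Gamma (payoff 6).
Column's best responses — vs Alpha: Beta (payoff 4); vs Beta: Gamma (payoff 9); vs Gamma: Alpha (payoff 1); vs Delta: Delta (payoff 9); vs Epsilon: Delta (payoff 7).
No cell has both players best-responding. For instance, Row's best reply to Beta is Delta, but against Delta Column prefers Delta over Beta.

None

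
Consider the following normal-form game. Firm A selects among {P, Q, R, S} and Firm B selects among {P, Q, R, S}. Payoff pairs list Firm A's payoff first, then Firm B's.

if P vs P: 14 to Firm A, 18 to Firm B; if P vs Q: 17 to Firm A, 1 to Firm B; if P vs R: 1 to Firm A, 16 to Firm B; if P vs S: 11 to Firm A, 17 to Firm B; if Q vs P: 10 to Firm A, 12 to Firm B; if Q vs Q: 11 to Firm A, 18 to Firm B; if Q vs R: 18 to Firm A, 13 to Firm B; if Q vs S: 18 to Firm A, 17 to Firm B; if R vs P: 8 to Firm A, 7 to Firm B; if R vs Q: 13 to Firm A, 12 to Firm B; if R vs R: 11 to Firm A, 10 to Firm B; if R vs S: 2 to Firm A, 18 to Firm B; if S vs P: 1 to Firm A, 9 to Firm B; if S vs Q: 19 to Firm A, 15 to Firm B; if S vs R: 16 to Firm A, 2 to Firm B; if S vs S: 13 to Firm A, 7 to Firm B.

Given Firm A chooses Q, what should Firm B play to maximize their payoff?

With Firm A fixed at Q, Firm B's payoffs are: P → 12, Q → 18, R → 13, S → 17.
The maximum is 18, achieved by Q.

Q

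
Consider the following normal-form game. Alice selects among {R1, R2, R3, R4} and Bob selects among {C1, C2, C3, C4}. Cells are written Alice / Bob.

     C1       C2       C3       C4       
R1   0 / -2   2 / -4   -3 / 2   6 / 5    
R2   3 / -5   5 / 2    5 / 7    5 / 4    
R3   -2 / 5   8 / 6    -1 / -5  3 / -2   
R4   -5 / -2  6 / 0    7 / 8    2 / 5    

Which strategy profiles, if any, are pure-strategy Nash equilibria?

A profile is a Nash equilibrium when each player is best-responding to the other.
Alice's best responses — vs C1: R2 (payoff 3); vs C2: R3 (payoff 8); vs C3: R4 (payoff 7); vs C4: R1 (payoff 6).
Bob's best responses — vs R1: C4 (payoff 5); vs R2: C3 (payoff 7); vs R3: C2 (payoff 6); vs R4: C3 (payoff 8).
Mutual best responses occur at (R1, C4), (R3, C2), and (R4, C3); at each, neither player gains by switching.

(R1, C4), (R3, C2), and (R4, C3)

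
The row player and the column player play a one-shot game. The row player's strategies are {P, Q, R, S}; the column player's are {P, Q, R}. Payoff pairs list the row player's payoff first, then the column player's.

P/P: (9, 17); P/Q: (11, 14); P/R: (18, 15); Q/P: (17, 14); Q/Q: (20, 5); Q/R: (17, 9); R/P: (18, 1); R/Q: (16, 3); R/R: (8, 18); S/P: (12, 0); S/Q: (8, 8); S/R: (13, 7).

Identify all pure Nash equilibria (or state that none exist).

There is no pure-strategy Nash equilibrium

Find each player's best response to every opponent strategy; NE are the intersections.
The row player's best responses — vs P: R (payoff 18); vs Q: Q (payoff 20); vs R: P (payoff 18).
The column player's best responses — vs P: P (payoff 17); vs Q: P (payoff 14); vs R: R (payoff 18); vs S: Q (payoff 8).
No cell has both players best-responding. For instance, the row player's best reply to R is P, but against P the column player prefers P over R.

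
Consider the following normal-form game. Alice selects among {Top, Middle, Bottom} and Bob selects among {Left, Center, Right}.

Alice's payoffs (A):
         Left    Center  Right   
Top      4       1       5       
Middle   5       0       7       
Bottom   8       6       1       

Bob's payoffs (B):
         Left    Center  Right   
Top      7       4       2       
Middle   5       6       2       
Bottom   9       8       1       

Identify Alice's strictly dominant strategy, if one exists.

Check whether one of Alice's strategies beats all alternatives regardless of what the opponent does.
Top is not dominant: against Left, Middle gives 5 > 4.
Middle is not dominant: against Left, Bottom gives 8 > 5.
Bottom is not dominant: against Right, Top gives 5 > 1.
No single strategy is best against every opponent action.

None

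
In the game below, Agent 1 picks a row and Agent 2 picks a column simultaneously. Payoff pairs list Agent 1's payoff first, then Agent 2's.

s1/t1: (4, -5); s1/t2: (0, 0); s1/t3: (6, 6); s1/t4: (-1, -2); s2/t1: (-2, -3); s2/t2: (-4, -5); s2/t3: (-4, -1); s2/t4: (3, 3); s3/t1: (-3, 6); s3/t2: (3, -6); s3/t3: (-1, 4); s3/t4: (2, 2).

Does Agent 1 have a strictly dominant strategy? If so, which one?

None

A strategy is strictly dominant if it gives Agent 1 a strictly higher payoff than every other strategy, against every choice by the opponent.
s1 is not dominant: against t2, s3 gives 3 > 0.
s2 is not dominant: against t1, s1 gives 4 > -2.
s3 is not dominant: against t1, s1 gives 4 > -3.
No single strategy is best against every opponent action.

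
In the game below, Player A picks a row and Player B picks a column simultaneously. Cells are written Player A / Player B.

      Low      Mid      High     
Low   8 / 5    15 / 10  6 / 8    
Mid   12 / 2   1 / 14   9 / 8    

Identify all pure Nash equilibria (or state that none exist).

Find each player's best response to every opponent strategy; NE are the intersections.
Player A's best responses — vs Low: Mid (payoff 12); vs Mid: Low (payoff 15); vs High: Mid (payoff 9).
Player B's best responses — vs Low: Mid (payoff 10); vs Mid: Mid (payoff 14).
The only mutual best response is (Low, Mid); neither player gains by switching there.

(Low, Mid)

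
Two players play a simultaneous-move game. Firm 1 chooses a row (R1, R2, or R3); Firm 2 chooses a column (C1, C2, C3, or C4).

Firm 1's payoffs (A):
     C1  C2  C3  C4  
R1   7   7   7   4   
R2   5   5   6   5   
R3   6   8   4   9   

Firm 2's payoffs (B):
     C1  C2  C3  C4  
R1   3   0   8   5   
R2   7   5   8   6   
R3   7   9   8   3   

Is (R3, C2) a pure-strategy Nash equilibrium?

Holding Firm 2 at C2: Firm 1 gets 8 from R3, versus 7 from R1, 5 from R2. No profitable deviation for Firm 1.
Holding Firm 1 at R3: Firm 2 gets 9 from C2, versus 7 from C1, 8 from C3, 3 from C4. No profitable deviation for Firm 2 either.

Yes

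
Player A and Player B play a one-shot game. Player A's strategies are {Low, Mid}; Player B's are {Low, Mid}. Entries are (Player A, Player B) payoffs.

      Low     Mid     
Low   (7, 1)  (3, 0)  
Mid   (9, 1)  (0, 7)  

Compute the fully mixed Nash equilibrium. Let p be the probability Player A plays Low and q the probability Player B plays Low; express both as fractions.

Each player's mixing probability is pinned down by making the *other* player indifferent.
Player B indifferent between Low and Mid: p·1 + (1−p)·1 = p·0 + (1−p)·7 ⟹ 1 + 0p = 7 + (-7)p ⟹ p = 6/7.
Player A indifferent between Low and Mid: q·7 + (1−q)·3 = q·9 + (1−q)·0 ⟹ 3 + 4q = 0 + 9q ⟹ q = 3/5.

p = 6/7, q = 3/5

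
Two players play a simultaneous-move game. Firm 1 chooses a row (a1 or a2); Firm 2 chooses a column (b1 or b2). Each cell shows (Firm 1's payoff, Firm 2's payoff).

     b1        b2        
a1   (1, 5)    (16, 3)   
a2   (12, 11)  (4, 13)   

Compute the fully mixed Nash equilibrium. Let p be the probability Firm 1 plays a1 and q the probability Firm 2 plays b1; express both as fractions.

p = 1/2, q = 12/23

Each player's mixing probability is pinned down by making the *other* player indifferent.
Firm 2 indifferent between b1 and b2: p·5 + (1−p)·11 = p·3 + (1−p)·13 ⟹ 11 + (-6)p = 13 + (-10)p ⟹ p = 1/2.
Firm 1 indifferent between a1 and a2: q·1 + (1−q)·16 = q·12 + (1−q)·4 ⟹ 16 + (-15)q = 4 + 8q ⟹ q = 12/23.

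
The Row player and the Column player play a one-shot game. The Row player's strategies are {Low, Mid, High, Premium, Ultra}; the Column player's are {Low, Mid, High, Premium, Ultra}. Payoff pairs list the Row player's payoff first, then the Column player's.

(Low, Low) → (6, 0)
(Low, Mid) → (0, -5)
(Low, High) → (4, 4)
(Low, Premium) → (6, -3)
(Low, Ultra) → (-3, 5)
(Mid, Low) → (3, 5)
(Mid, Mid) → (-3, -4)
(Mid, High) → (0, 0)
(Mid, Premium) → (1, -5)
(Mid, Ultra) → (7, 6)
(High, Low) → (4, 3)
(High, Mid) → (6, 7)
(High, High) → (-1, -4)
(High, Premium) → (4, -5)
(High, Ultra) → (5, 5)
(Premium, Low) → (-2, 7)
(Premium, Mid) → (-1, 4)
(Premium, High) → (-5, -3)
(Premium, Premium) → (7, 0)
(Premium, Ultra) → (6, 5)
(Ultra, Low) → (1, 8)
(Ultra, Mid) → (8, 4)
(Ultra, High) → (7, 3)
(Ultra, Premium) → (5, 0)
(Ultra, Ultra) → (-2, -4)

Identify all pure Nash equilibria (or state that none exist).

(Mid, Ultra)

Check mutual best responses: a cell is a NE iff neither player can gain by unilaterally deviating.
The Row player's best responses — vs Low: Low (payoff 6); vs Mid: Ultra (payoff 8); vs High: Ultra (payoff 7); vs Premium: Premium (payoff 7); vs Ultra: Mid (payoff 7).
The Column player's best responses — vs Low: Ultra (payoff 5); vs Mid: Ultra (payoff 6); vs High: Mid (payoff 7); vs Premium: Low (payoff 7); vs Ultra: Low (payoff 8).
The only mutual best response is (Mid, Ultra); neither player gains by switching there.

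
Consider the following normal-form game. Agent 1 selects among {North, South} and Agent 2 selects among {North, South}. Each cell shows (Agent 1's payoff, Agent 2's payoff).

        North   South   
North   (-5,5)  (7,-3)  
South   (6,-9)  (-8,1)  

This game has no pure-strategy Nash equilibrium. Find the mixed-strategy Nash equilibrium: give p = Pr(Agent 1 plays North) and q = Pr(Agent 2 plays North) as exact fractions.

p = 5/9, q = 15/26

Each player's mixing probability is pinned down by making the *other* player indifferent.
Agent 2 indifferent between North and South: p·5 + (1−p)·(-9) = p·(-3) + (1−p)·1 ⟹ (-9) + 14p = 1 + (-4)p ⟹ p = 5/9.
Agent 1 indifferent between North and South: q·(-5) + (1−q)·7 = q·6 + (1−q)·(-8) ⟹ 7 + (-12)q = (-8) + 14q ⟹ q = 15/26.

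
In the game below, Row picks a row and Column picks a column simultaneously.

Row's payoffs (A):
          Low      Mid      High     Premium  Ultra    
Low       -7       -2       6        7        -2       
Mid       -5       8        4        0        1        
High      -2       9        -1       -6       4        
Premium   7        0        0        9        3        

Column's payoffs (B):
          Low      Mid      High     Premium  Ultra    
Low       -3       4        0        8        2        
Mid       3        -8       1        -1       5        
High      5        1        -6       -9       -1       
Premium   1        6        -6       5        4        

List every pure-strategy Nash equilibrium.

None

Check mutual best responses: a cell is a NE iff neither player can gain by unilaterally deviating.
Row's best responses — vs Low: Premium (payoff 7); vs Mid: High (payoff 9); vs High: Low (payoff 6); vs Premium: Premium (payoff 9); vs Ultra: High (payoff 4).
Column's best responses — vs Low: Premium (payoff 8); vs Mid: Ultra (payoff 5); vs High: Low (payoff 5); vs Premium: Mid (payoff 6).
No cell has both players best-responding. For instance, Row's best reply to Mid is High, but against High Column prefers Low over Mid.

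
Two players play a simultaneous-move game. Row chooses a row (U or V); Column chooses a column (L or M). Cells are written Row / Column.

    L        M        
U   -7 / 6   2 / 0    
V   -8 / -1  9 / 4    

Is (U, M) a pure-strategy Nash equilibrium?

Holding Column at M: Row gets 2 from U but could get 9 by switching to V. Row has a profitable deviation.

No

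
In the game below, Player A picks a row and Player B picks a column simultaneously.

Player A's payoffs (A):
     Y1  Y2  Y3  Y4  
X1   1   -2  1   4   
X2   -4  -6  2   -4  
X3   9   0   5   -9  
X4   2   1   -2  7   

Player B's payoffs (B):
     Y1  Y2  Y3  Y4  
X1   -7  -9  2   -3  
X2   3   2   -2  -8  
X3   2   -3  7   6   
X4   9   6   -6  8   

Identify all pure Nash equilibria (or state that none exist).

Find each player's best response to every opponent strategy; NE are the intersections.
Player A's best responses — vs Y1: X3 (payoff 9); vs Y2: X4 (payoff 1); vs Y3: X3 (payoff 5); vs Y4: X4 (payoff 7).
Player B's best responses — vs X1: Y3 (payoff 2); vs X2: Y1 (payoff 3); vs X3: Y3 (payoff 7); vs X4: Y1 (payoff 9).
The only mutual best response is (X3, Y3); neither player gains by switching there.

(X3, Y3)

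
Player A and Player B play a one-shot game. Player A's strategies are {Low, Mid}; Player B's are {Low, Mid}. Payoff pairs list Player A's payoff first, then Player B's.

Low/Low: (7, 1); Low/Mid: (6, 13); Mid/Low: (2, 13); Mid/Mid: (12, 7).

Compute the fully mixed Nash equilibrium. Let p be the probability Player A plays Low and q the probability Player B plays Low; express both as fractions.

p = 1/3, q = 6/11

Each player's mixing probability is pinned down by making the *other* player indifferent.
Player B indifferent between Low and Mid: p·1 + (1−p)·13 = p·13 + (1−p)·7 ⟹ 13 + (-12)p = 7 + 6p ⟹ p = 1/3.
Player A indifferent between Low and Mid: q·7 + (1−q)·6 = q·2 + (1−q)·12 ⟹ 6 + 1q = 12 + (-10)q ⟹ q = 6/11.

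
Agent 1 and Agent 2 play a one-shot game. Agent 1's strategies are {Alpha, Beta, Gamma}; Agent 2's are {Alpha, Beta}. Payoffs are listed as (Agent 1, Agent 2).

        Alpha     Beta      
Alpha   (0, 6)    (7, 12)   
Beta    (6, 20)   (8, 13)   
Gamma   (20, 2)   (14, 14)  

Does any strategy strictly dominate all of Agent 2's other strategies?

Check whether one of Agent 2's strategies beats all alternatives regardless of what the opponent does.
Alpha is not dominant: against Alpha, Beta gives 12 > 6.
Beta is not dominant: against Beta, Alpha gives 20 > 13.
No single strategy is best against every opponent action.

No strictly dominant strategy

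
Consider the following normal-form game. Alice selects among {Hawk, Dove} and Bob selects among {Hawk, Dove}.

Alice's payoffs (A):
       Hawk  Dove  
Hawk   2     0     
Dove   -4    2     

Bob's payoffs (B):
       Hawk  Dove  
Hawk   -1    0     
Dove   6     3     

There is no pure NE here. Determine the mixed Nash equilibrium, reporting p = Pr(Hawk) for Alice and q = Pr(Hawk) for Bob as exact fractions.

In a mixed NE each player is indifferent between their pure strategies, so the opponent's mix sets the indifference.
Bob indifferent between Hawk and Dove: p·(-1) + (1−p)·6 = p·0 + (1−p)·3 ⟹ 6 + (-7)p = 3 + (-3)p ⟹ p = 3/4.
Alice indifferent between Hawk and Dove: q·2 + (1−q)·0 = q·(-4) + (1−q)·2 ⟹ 0 + 2q = 2 + (-6)q ⟹ q = 1/4.

p = 3/4, q = 1/4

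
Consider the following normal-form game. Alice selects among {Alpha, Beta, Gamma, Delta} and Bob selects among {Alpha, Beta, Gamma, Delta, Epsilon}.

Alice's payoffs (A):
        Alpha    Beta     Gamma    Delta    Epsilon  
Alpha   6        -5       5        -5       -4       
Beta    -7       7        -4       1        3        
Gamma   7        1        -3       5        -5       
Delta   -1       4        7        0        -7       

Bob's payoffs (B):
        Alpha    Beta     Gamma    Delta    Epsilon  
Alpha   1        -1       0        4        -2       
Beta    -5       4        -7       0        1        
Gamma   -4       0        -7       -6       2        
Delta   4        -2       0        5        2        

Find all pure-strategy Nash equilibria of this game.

Check mutual best responses: a cell is a NE iff neither player can gain by unilaterally deviating.
Alice's best responses — vs Alpha: Gamma (payoff 7); vs Beta: Beta (payoff 7); vs Gamma: Delta (payoff 7); vs Delta: Gamma (payoff 5); vs Epsilon: Beta (payoff 3).
Bob's best responses — vs Alpha: Delta (payoff 4); vs Beta: Beta (payoff 4); vs Gamma: Epsilon (payoff 2); vs Delta: Delta (payoff 5).
The only mutual best response is (Beta, Beta); neither player gains by switching there.

(Beta, Beta)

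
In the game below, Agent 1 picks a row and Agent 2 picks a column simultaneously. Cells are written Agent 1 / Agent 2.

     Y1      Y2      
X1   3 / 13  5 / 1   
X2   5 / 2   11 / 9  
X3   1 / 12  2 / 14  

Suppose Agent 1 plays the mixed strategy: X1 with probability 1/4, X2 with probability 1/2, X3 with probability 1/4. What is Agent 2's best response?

Compute Agent 2's expected payoff from each pure strategy against the given mix.
Y1: (1/4)·13 + (1/2)·2 + (1/4)·12 = 29/4
Y2: (1/4)·1 + (1/2)·9 + (1/4)·14 = 33/4
Highest expected payoff is 33/4, from Y2.

Y2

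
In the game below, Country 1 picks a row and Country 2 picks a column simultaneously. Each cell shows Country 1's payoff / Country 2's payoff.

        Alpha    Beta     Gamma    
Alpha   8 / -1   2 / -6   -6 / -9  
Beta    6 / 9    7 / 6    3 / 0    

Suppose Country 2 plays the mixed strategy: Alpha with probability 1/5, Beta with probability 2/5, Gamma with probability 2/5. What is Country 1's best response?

Country 1's best reply maximizes expected payoff against the mix.
Alpha: (1/5)·8 + (2/5)·2 + (2/5)·(-6) = 0
Beta: (1/5)·6 + (2/5)·7 + (2/5)·3 = 26/5
Highest expected payoff is 26/5, from Beta.

Beta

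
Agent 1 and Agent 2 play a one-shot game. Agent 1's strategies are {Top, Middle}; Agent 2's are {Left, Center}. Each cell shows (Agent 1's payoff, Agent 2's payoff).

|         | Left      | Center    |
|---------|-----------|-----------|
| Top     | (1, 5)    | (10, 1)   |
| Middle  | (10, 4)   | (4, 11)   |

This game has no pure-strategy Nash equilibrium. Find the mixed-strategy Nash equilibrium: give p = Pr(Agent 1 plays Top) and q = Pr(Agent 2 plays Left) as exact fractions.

p = 7/11, q = 2/5

Each player's mixing probability is pinned down by making the *other* player indifferent.
Agent 2 indifferent between Left and Center: p·5 + (1−p)·4 = p·1 + (1−p)·11 ⟹ 4 + 1p = 11 + (-10)p ⟹ p = 7/11.
Agent 1 indifferent between Top and Middle: q·1 + (1−q)·10 = q·10 + (1−q)·4 ⟹ 10 + (-9)q = 4 + 6q ⟹ q = 2/5.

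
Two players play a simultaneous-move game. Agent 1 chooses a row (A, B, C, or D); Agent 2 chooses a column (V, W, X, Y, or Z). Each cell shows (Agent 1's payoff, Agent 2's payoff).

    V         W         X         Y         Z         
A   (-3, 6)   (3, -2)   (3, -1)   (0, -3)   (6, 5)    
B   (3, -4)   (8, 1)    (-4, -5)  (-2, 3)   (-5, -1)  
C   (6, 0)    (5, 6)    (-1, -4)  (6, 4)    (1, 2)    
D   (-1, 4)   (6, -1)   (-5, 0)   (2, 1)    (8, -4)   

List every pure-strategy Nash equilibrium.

There is no pure-strategy Nash equilibrium

Check mutual best responses: a cell is a NE iff neither player can gain by unilaterally deviating.
Agent 1's best responses — vs V: C (payoff 6); vs W: B (payoff 8); vs X: A (payoff 3); vs Y: C (payoff 6); vs Z: D (payoff 8).
Agent 2's best responses — vs A: V (payoff 6); vs B: Y (payoff 3); vs C: W (payoff 6); vs D: V (payoff 4).
No cell has both players best-responding. For instance, Agent 1's best reply to Y is C, but against C Agent 2 prefers W over Y.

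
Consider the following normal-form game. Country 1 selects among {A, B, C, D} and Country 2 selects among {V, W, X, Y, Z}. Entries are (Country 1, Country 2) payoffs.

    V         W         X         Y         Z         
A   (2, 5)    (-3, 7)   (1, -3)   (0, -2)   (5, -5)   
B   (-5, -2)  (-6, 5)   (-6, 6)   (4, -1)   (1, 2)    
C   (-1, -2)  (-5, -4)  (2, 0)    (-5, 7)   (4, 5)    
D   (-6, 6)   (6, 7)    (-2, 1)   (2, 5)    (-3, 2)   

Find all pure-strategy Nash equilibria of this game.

A profile is a Nash equilibrium when each player is best-responding to the other.
Country 1's best responses — vs V: A (payoff 2); vs W: D (payoff 6); vs X: C (payoff 2); vs Y: B (payoff 4); vs Z: A (payoff 5).
Country 2's best responses — vs A: W (payoff 7); vs B: X (payoff 6); vs C: Y (payoff 7); vs D: W (payoff 7).
The only mutual best response is (D, W); neither player gains by switching there.

(D, W)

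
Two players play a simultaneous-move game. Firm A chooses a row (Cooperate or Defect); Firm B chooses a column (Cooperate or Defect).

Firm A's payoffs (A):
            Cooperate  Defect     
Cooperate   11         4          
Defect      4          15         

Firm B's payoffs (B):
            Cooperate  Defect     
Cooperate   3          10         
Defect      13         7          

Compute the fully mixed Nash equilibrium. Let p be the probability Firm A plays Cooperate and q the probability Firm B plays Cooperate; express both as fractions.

Each player's mixing probability is pinned down by making the *other* player indifferent.
Firm B indifferent between Cooperate and Defect: p·3 + (1−p)·13 = p·10 + (1−p)·7 ⟹ 13 + (-10)p = 7 + 3p ⟹ p = 6/13.
Firm A indifferent between Cooperate and Defect: q·11 + (1−q)·4 = q·4 + (1−q)·15 ⟹ 4 + 7q = 15 + (-11)q ⟹ q = 11/18.

p = 6/13, q = 11/18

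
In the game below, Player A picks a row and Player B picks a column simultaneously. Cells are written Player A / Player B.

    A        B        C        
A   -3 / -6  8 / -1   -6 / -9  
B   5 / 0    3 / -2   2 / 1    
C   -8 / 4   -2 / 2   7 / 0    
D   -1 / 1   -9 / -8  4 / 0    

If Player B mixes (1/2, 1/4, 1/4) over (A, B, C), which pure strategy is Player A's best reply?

Compute Player A's expected payoff from each pure strategy against the given mix.
A: (1/2)·(-3) + (1/4)·8 + (1/4)·(-6) = -1
B: (1/2)·5 + (1/4)·3 + (1/4)·2 = 15/4
C: (1/2)·(-8) + (1/4)·(-2) + (1/4)·7 = -11/4
D: (1/2)·(-1) + (1/4)·(-9) + (1/4)·4 = -7/4
Highest expected payoff is 15/4, from B.

B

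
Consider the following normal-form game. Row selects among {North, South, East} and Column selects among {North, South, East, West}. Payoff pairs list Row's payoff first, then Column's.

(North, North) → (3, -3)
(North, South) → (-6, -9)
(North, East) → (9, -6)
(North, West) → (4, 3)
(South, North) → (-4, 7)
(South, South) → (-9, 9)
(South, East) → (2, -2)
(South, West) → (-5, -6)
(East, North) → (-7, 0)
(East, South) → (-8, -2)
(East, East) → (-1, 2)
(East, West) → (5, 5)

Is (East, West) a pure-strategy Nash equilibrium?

Yes

Holding Column at West: Row gets 5 from East, versus 4 from North, -5 from South. No profitable deviation for Row.
Holding Row at East: Column gets 5 from West, versus 0 from North, -2 from South, 2 from East. No profitable deviation for Column either.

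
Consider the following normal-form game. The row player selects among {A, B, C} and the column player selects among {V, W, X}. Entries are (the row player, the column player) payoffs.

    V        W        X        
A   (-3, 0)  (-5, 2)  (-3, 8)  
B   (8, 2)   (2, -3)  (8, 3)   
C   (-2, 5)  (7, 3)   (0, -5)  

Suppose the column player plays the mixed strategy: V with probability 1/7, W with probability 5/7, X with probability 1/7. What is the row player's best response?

C

The row player's best reply maximizes expected payoff against the mix.
A: (1/7)·(-3) + (5/7)·(-5) + (1/7)·(-3) = -31/7
B: (1/7)·8 + (5/7)·2 + (1/7)·8 = 26/7
C: (1/7)·(-2) + (5/7)·7 + (1/7)·0 = 33/7
Highest expected payoff is 33/7, from C.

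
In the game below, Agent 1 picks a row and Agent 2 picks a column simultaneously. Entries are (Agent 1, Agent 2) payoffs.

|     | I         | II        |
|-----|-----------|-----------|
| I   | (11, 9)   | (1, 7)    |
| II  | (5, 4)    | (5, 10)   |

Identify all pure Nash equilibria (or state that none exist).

(I, I) and (II, II)

Check mutual best responses: a cell is a NE iff neither player can gain by unilaterally deviating.
Agent 1's best responses — vs I: I (payoff 11); vs II: II (payoff 5).
Agent 2's best responses — vs I: I (payoff 9); vs II: II (payoff 10).
Mutual best responses occur at (I, I) and (II, II); at each, neither player gains by switching.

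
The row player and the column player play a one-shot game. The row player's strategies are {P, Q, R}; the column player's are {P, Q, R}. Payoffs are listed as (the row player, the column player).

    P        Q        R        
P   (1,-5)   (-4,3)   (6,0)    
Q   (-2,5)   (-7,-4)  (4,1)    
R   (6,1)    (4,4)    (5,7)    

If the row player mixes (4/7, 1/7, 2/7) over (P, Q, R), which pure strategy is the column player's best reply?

Q

Compute the column player's expected payoff from each pure strategy against the given mix.
P: (4/7)·(-5) + (1/7)·5 + (2/7)·1 = -13/7
Q: (4/7)·3 + (1/7)·(-4) + (2/7)·4 = 16/7
R: (4/7)·0 + (1/7)·1 + (2/7)·7 = 15/7
Highest expected payoff is 16/7, from Q.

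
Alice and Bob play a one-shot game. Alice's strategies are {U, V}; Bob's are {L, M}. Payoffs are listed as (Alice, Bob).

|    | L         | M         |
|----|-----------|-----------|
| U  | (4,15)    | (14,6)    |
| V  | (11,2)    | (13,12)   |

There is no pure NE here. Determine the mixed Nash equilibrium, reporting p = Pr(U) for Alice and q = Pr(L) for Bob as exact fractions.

In a mixed NE each player is indifferent between their pure strategies, so the opponent's mix sets the indifference.
Bob indifferent between L and M: p·15 + (1−p)·2 = p·6 + (1−p)·12 ⟹ 2 + 13p = 12 + (-6)p ⟹ p = 10/19.
Alice indifferent between U and V: q·4 + (1−q)·14 = q·11 + (1−q)·13 ⟹ 14 + (-10)q = 13 + (-2)q ⟹ q = 1/8.

p = 10/19, q = 1/8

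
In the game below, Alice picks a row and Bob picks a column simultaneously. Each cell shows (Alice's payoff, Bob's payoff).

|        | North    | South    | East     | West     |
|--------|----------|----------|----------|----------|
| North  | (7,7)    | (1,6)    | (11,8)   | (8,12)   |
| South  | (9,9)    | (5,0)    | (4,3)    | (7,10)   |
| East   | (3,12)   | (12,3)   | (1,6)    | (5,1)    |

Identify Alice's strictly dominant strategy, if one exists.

A strategy is strictly dominant if it gives Alice a strictly higher payoff than every other strategy, against every choice by the opponent.
North is not dominant: against North, South gives 9 > 7.
South is not dominant: against South, East gives 12 > 5.
East is not dominant: against North, North gives 7 > 3.
No single strategy is best against every opponent action.

No strictly dominant strategy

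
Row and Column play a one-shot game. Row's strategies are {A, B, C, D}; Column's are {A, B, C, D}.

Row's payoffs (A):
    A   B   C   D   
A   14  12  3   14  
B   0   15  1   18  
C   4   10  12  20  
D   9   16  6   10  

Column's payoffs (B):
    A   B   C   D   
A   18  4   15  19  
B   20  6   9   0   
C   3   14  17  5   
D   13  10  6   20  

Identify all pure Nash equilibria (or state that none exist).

Find each player's best response to every opponent strategy; NE are the intersections.
Row's best responses — vs A: A (payoff 14); vs B: D (payoff 16); vs C: C (payoff 12); vs D: C (payoff 20).
Column's best responses — vs A: D (payoff 19); vs B: A (payoff 20); vs C: C (payoff 17); vs D: D (payoff 20).
The only mutual best response is (C, C); neither player gains by switching there.

(C, C)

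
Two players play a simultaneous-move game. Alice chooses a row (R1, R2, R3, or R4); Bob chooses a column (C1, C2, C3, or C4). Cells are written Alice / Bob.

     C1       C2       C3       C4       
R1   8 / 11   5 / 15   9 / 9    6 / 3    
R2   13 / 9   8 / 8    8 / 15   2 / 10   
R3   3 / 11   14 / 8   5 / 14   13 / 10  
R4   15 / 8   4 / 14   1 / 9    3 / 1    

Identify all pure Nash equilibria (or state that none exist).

There is no pure-strategy Nash equilibrium

A profile is a Nash equilibrium when each player is best-responding to the other.
Alice's best responses — vs C1: R4 (payoff 15); vs C2: R3 (payoff 14); vs C3: R1 (payoff 9); vs C4: R3 (payoff 13).
Bob's best responses — vs R1: C2 (payoff 15); vs R2: C3 (payoff 15); vs R3: C3 (payoff 14); vs R4: C2 (payoff 14).
No cell has both players best-responding. For instance, Alice's best reply to C2 is R3, but against R3 Bob prefers C3 over C2.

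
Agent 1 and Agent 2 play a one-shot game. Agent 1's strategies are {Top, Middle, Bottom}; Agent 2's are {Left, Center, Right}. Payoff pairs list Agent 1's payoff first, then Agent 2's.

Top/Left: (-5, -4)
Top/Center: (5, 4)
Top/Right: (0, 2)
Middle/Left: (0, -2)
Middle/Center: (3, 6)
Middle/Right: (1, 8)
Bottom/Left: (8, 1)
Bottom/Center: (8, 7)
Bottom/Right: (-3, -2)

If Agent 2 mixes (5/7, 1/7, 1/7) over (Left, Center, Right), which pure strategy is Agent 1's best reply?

Bottom

Compute Agent 1's expected payoff from each pure strategy against the given mix.
Top: (5/7)·(-5) + (1/7)·5 + (1/7)·0 = -20/7
Middle: (5/7)·0 + (1/7)·3 + (1/7)·1 = 4/7
Bottom: (5/7)·8 + (1/7)·8 + (1/7)·(-3) = 45/7
Highest expected payoff is 45/7, from Bottom.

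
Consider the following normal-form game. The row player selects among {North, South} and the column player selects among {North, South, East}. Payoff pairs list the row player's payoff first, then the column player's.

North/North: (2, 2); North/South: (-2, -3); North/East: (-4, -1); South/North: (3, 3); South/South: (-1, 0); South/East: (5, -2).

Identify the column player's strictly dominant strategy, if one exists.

North

A strategy is strictly dominant if it gives the column player a strictly higher payoff than every other strategy, against every choice by the opponent.
North strictly dominates: vs North: 2 > each of {-3, -1}; vs South: 3 > each of {0, -2}.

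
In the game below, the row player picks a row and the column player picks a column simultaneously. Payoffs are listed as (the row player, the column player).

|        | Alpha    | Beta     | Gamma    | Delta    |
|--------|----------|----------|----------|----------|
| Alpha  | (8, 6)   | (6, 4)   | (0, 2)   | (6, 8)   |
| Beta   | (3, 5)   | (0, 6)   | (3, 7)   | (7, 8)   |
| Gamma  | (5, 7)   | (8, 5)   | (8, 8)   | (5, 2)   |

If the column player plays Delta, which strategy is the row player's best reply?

With the column player fixed at Delta, the row player's payoffs are: Alpha → 6, Beta → 7, Gamma → 5.
The maximum is 7, achieved by Beta.

Beta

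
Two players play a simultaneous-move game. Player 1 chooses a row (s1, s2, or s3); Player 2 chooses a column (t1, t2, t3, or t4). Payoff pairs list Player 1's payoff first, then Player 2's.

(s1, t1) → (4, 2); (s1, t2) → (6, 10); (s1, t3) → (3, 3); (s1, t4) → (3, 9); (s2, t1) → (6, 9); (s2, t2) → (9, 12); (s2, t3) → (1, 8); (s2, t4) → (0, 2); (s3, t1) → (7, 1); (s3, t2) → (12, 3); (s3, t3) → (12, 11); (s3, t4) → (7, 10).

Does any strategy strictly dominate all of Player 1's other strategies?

s3

A strategy is strictly dominant if it gives Player 1 a strictly higher payoff than every other strategy, against every choice by the opponent.
s3 strictly dominates: vs t1: 7 > each of {4, 6}; vs t2: 12 > each of {6, 9}; vs t3: 12 > each of {3, 1}; vs t4: 7 > each of {3, 0}.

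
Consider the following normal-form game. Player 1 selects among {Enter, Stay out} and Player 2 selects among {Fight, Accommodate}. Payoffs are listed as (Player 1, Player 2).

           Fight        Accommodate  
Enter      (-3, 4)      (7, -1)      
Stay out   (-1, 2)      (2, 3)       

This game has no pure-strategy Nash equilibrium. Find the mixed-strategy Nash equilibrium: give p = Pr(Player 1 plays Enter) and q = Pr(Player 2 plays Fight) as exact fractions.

In a mixed NE each player is indifferent between their pure strategies, so the opponent's mix sets the indifference.
Player 2 indifferent between Fight and Accommodate: p·4 + (1−p)·2 = p·(-1) + (1−p)·3 ⟹ 2 + 2p = 3 + (-4)p ⟹ p = 1/6.
Player 1 indifferent between Enter and Stay out: q·(-3) + (1−q)·7 = q·(-1) + (1−q)·2 ⟹ 7 + (-10)q = 2 + (-3)q ⟹ q = 5/7.

p = 1/6, q = 5/7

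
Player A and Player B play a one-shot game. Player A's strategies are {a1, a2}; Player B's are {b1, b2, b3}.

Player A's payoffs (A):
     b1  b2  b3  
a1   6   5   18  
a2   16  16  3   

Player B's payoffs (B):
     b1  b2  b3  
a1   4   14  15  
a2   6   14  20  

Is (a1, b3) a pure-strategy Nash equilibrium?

Yes

Holding Player B at b3: Player A gets 18 from a1, versus 3 from a2. No profitable deviation for Player A.
Holding Player A at a1: Player B gets 15 from b3, versus 4 from b1, 14 from b2. No profitable deviation for Player B either.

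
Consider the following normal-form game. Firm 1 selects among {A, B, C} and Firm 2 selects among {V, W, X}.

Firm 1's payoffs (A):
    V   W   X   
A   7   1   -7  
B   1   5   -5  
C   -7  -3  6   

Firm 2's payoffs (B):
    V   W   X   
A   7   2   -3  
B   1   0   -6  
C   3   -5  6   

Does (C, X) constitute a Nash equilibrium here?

Holding Firm 2 at X: Firm 1 gets 6 from C, versus -7 from A, -5 from B. No profitable deviation for Firm 1.
Holding Firm 1 at C: Firm 2 gets 6 from X, versus 3 from V, -5 from W. No profitable deviation for Firm 2 either.

Yes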